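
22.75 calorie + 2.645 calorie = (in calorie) 25.4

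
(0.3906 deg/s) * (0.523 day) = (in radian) 308.1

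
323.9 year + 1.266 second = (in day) 1.182e+05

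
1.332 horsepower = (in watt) 993.3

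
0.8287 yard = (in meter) 0.7578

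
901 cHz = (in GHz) 9.01e-09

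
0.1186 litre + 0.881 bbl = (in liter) 140.2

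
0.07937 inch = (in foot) 0.006614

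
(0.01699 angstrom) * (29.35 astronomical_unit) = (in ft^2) 80.3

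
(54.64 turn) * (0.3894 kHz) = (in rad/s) 1.337e+05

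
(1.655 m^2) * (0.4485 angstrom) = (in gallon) 1.961e-08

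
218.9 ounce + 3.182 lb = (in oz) 269.8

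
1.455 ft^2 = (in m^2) 0.1352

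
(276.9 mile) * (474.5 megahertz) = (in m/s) 2.115e+14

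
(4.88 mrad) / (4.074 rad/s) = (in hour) 3.327e-07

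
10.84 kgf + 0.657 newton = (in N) 107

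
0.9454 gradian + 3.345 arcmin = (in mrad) 15.82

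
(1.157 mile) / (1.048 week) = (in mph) 0.006571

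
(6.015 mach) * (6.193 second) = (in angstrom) 1.268e+14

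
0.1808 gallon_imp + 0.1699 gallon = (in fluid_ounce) 49.54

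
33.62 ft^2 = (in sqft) 33.62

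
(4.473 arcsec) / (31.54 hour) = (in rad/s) 1.91e-10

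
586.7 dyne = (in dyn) 586.7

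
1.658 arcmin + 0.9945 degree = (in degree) 1.022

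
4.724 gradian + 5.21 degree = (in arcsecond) 3.406e+04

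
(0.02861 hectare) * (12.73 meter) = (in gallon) 9.621e+05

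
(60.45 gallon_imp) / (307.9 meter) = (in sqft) 0.009607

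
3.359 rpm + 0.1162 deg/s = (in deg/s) 20.27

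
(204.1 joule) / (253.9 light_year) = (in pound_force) 1.91e-17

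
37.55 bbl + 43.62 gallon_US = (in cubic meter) 6.135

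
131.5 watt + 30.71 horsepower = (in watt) 2.303e+04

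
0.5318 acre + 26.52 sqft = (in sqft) 2.319e+04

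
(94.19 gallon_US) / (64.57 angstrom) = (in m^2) 5.522e+07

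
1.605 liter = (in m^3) 0.001605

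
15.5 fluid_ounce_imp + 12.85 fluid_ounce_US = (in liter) 0.8204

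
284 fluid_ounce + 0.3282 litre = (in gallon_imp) 1.92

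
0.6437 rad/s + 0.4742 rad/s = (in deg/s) 64.05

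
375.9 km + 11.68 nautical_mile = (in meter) 3.975e+05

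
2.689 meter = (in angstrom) 2.689e+10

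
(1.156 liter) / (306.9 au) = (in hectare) 2.518e-21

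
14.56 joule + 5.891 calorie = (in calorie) 9.371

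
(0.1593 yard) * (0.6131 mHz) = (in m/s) 8.931e-05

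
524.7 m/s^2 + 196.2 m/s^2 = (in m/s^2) 720.9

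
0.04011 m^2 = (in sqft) 0.4317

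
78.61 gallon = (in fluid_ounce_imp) 1.047e+04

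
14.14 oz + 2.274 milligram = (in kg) 0.4009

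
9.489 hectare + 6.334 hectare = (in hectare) 15.82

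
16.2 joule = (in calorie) 3.872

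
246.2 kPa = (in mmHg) 1847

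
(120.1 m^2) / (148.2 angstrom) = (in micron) 8.104e+15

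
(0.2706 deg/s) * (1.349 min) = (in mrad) 382.3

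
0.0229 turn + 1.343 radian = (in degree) 85.19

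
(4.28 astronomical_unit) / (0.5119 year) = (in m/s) 3.966e+04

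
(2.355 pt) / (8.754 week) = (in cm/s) 1.569e-08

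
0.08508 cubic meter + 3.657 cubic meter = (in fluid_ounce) 1.265e+05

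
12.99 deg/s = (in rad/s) 0.2267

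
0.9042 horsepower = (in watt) 674.3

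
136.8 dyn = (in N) 0.001368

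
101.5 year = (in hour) 8.891e+05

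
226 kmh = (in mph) 140.4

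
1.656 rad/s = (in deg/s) 94.88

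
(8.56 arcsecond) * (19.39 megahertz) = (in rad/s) 804.7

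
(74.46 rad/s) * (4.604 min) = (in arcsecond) 4.243e+09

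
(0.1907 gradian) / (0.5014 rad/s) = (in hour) 1.66e-06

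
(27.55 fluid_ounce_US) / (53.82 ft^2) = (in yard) 0.0001782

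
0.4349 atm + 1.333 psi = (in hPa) 532.6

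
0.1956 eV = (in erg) 3.134e-13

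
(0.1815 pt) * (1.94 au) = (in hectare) 1858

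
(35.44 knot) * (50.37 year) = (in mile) 1.8e+07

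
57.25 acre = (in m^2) 2.317e+05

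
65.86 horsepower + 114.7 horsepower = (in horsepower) 180.6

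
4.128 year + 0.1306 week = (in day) 1508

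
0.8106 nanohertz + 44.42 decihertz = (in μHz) 4.442e+06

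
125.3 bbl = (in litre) 1.992e+04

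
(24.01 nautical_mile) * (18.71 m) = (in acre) 205.6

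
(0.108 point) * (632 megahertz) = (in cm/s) 2.408e+06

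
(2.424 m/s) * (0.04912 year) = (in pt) 1.064e+10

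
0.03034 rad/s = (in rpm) 0.2897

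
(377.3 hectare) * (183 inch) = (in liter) 1.754e+10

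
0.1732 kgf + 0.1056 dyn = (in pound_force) 0.3818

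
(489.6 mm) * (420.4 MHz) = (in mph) 4.604e+08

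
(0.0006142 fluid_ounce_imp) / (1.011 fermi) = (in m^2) 1.726e+07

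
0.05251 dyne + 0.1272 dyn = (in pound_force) 4.04e-07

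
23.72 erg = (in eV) 1.48e+13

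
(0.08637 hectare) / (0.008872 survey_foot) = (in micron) 3.194e+11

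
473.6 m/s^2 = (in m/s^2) 473.6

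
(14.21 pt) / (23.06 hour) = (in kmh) 2.174e-07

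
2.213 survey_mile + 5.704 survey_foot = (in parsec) 1.155e-13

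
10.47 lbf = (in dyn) 4.657e+06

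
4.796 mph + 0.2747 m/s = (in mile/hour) 5.41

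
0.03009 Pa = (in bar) 3.009e-07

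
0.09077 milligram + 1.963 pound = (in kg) 0.8904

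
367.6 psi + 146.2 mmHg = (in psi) 370.4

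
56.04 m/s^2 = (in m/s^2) 56.04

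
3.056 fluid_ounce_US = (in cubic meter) 9.038e-05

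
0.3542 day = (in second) 3.06e+04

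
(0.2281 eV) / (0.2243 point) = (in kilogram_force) 4.71e-17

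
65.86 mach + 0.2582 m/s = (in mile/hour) 5.016e+04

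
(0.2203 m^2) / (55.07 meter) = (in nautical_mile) 2.16e-06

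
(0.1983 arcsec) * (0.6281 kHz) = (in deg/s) 0.0346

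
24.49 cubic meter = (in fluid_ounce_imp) 8.619e+05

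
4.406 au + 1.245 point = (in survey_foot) 2.162e+12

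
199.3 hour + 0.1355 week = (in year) 0.02535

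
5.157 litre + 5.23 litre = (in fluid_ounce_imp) 365.6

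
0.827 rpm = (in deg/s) 4.962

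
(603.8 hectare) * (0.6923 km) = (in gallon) 1.104e+12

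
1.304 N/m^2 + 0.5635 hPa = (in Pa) 57.65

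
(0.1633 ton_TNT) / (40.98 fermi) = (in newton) 1.667e+22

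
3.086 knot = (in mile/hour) 3.551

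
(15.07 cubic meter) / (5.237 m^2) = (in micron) 2.878e+06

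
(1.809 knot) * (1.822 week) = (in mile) 637.2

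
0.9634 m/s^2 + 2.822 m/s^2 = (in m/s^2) 3.785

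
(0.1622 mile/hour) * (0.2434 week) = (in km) 10.67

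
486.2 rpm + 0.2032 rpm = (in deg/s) 2918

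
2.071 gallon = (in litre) 7.84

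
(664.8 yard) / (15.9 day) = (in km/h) 0.001593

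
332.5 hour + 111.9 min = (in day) 13.93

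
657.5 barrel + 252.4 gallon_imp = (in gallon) 2.792e+04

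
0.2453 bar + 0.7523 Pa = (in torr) 184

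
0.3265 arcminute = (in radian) 9.498e-05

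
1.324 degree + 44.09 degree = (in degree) 45.41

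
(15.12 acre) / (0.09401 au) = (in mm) 0.004351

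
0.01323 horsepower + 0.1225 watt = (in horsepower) 0.01339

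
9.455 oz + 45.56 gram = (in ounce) 11.06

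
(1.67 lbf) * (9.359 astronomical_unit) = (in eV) 6.492e+31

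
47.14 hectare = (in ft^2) 5.074e+06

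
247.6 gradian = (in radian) 3.889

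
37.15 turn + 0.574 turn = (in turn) 37.72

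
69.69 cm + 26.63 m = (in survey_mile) 0.01698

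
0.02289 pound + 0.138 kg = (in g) 148.4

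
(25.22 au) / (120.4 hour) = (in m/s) 8.704e+06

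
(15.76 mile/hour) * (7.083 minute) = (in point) 8.487e+06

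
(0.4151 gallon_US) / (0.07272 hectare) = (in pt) 0.006125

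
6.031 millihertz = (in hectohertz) 6.031e-05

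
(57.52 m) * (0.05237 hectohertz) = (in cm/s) 3.012e+04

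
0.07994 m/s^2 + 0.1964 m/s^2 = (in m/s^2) 0.2763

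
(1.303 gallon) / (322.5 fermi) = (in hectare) 1.529e+06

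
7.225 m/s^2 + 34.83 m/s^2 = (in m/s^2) 42.05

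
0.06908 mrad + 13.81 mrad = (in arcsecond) 2863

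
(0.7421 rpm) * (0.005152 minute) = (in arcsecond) 4955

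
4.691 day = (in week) 0.6701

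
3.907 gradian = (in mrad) 61.37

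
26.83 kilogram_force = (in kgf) 26.83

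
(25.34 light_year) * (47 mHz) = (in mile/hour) 2.52e+16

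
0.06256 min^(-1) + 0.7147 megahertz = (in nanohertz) 7.147e+14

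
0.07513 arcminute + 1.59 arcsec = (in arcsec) 6.098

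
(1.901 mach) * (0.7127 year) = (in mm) 1.455e+13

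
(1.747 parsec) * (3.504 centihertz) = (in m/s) 1.889e+15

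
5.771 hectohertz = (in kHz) 0.5771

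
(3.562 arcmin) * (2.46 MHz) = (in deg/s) 1.46e+05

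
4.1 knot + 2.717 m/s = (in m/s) 4.826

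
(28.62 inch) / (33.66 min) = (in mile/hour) 0.0008052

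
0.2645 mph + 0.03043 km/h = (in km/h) 0.4561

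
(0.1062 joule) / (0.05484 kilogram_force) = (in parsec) 6.4e-18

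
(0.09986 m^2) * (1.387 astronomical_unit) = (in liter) 2.072e+13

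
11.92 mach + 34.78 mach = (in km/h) 5.724e+04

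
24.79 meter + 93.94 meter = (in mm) 1.187e+05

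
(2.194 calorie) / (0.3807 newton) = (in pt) 6.835e+04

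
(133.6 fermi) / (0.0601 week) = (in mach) 1.079e-20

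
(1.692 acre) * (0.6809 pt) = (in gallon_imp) 361.8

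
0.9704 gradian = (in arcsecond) 3144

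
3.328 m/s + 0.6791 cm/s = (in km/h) 12.01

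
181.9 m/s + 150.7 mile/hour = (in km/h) 897.4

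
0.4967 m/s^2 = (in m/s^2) 0.4967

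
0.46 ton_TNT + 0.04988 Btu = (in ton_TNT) 0.46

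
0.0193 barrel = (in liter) 3.068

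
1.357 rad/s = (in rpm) 12.96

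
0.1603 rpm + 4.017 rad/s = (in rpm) 38.52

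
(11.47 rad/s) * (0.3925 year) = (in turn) 2.26e+07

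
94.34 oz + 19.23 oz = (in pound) 7.098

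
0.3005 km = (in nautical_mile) 0.1623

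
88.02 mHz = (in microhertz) 8.802e+04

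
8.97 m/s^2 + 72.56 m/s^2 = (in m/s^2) 81.53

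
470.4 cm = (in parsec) 1.524e-16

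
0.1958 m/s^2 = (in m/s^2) 0.1958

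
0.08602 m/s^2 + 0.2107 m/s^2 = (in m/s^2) 0.2967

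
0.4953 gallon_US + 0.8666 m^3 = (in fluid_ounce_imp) 3.057e+04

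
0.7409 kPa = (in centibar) 0.7409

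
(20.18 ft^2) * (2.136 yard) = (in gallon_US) 967.3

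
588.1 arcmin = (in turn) 0.02723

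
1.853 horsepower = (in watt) 1382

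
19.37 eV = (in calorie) 7.417e-19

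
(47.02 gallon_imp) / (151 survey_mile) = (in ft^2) 9.468e-06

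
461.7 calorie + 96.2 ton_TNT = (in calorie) 9.62e+10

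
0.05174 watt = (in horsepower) 6.938e-05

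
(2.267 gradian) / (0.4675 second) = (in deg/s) 4.364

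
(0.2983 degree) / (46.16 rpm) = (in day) 1.247e-08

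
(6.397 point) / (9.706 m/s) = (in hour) 6.459e-08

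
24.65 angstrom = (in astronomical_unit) 1.648e-20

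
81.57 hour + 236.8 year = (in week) 1.235e+04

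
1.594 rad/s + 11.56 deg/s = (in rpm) 17.15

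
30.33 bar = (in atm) 29.93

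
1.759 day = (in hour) 42.22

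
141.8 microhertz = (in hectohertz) 1.418e-06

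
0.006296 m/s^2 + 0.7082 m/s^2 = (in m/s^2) 0.7145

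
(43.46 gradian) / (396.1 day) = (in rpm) 1.905e-07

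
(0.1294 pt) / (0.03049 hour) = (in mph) 9.303e-07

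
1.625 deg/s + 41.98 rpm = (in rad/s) 4.424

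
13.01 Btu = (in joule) 1.373e+04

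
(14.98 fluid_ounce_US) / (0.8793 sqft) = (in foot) 0.01779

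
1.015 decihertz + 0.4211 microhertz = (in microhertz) 1.015e+05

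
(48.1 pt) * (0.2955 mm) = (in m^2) 5.014e-06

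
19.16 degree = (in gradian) 21.29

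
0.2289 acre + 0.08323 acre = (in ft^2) 1.36e+04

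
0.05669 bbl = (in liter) 9.013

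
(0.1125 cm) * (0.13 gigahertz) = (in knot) 2.843e+05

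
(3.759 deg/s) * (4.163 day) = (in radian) 2.36e+04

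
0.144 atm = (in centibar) 14.59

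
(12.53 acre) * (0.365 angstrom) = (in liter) 0.001851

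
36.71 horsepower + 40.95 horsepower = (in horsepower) 77.66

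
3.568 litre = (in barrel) 0.02244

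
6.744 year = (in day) 2462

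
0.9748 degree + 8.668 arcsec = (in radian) 0.01706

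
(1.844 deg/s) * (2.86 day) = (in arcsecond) 1.64e+09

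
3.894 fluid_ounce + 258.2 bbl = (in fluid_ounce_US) 1.388e+06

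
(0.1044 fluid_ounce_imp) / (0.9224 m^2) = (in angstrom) 3.216e+04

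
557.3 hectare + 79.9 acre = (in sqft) 6.347e+07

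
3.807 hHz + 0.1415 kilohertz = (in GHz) 5.222e-07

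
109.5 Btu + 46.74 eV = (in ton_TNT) 2.761e-05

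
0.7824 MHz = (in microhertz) 7.824e+11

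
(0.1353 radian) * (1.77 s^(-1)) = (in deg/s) 13.72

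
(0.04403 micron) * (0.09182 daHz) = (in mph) 9.044e-08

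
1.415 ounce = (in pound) 0.08844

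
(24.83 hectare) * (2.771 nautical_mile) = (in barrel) 8.015e+09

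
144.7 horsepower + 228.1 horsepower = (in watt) 2.78e+05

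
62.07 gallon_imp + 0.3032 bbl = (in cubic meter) 0.3304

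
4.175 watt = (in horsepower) 0.005599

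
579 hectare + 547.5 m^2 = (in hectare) 579.1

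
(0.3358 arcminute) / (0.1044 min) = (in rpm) 0.0001489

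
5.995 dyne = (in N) 5.995e-05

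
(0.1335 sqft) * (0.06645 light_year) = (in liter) 7.797e+15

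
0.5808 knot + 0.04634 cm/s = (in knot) 0.5817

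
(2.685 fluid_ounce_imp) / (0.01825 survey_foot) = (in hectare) 1.371e-06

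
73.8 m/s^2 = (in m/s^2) 73.8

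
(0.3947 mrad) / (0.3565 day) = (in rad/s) 1.281e-08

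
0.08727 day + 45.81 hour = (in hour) 47.9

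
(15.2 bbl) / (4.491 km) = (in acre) 1.33e-07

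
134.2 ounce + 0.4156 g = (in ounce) 134.2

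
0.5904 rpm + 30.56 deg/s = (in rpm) 5.684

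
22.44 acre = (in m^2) 9.081e+04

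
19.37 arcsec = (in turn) 1.495e-05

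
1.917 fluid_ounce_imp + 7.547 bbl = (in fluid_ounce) 4.057e+04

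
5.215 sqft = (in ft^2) 5.215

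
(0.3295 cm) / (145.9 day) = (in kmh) 9.41e-10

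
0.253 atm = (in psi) 3.718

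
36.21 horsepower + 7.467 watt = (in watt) 2.701e+04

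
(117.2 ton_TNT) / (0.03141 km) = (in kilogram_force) 1.592e+09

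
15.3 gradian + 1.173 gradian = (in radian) 0.2588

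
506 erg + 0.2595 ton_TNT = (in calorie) 2.595e+08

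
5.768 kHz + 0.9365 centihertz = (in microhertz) 5.768e+09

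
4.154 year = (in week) 216.6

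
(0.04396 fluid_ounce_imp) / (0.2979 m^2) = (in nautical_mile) 2.264e-09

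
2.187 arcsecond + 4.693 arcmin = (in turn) 0.000219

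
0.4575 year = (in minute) 2.405e+05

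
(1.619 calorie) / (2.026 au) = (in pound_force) 5.024e-12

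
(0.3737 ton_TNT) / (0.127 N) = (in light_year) 1.301e-06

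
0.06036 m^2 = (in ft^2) 0.6497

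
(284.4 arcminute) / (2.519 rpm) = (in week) 5.185e-07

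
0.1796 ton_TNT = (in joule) 7.514e+08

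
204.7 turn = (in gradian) 8.188e+04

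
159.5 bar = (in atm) 157.4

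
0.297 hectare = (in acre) 0.7339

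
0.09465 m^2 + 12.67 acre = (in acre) 12.67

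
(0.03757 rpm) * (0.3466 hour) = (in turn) 0.7813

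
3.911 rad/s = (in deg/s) 224.1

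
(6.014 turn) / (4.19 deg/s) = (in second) 516.7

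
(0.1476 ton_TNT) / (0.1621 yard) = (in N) 4.166e+09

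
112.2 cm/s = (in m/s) 1.122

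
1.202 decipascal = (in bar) 1.202e-06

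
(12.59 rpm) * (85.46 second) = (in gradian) 7173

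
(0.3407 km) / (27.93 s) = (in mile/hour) 27.29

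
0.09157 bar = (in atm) 0.09037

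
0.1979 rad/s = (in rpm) 1.89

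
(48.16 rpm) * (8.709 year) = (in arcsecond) 2.857e+14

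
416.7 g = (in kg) 0.4167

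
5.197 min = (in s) 311.8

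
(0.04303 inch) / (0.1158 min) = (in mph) 0.0003519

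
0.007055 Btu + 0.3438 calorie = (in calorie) 2.123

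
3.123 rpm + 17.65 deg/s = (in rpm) 6.065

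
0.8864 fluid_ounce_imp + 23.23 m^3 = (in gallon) 6137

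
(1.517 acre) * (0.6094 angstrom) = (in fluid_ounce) 0.01265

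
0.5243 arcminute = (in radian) 0.0001525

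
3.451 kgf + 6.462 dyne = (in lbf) 7.608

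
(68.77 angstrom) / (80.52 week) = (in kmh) 5.084e-16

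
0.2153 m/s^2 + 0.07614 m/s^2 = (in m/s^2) 0.2914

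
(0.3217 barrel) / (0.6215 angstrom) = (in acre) 2.034e+05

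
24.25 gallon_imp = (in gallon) 29.12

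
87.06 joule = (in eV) 5.434e+20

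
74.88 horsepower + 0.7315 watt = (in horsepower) 74.88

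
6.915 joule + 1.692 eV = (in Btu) 0.006554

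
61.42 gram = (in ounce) 2.167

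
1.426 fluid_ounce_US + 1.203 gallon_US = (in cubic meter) 0.004596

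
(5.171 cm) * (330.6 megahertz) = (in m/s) 1.71e+07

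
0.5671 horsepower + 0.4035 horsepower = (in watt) 723.8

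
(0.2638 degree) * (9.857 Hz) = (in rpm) 0.4334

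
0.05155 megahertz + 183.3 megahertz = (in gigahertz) 0.1834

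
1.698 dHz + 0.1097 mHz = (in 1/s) 0.1699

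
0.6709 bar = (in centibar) 67.09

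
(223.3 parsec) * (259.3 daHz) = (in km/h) 6.432e+22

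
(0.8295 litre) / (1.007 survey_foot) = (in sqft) 0.02909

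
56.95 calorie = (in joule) 238.3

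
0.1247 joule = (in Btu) 0.0001182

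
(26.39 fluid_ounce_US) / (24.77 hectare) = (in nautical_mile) 1.701e-12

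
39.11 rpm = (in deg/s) 234.7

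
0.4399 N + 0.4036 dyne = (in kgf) 0.04486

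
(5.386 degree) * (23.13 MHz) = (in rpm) 2.076e+07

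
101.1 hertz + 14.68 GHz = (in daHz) 1.468e+09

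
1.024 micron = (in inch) 4.031e-05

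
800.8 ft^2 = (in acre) 0.01838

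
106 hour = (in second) 3.816e+05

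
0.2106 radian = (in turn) 0.03352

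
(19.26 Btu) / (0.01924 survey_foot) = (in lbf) 7.79e+05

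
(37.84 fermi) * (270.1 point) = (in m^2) 3.606e-15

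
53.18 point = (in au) 1.254e-13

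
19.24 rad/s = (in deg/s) 1102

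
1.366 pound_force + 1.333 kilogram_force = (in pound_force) 4.305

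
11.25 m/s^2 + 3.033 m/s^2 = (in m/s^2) 14.28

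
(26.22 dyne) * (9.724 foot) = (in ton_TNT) 1.857e-13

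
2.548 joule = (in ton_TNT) 6.09e-10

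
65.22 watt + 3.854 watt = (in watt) 69.07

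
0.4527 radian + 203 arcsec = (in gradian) 28.88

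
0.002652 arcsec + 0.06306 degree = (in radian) 0.001101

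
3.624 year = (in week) 189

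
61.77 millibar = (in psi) 0.8959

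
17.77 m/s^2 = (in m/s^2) 17.77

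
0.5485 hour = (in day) 0.02285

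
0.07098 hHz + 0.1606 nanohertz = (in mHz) 7098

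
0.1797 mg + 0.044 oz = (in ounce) 0.04401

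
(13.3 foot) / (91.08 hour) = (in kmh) 4.451e-05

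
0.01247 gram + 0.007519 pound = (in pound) 0.007546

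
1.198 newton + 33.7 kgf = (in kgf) 33.82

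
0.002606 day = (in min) 3.753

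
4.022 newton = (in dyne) 4.022e+05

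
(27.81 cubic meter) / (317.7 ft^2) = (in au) 6.298e-12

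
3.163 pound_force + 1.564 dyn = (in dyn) 1.407e+06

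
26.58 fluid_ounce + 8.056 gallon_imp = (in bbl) 0.2353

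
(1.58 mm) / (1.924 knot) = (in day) 1.848e-08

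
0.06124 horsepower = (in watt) 45.67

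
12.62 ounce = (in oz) 12.62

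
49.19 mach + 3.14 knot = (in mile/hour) 3.747e+04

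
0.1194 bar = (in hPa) 119.4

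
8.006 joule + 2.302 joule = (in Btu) 0.00977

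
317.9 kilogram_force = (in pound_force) 700.8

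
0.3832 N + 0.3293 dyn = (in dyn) 3.832e+04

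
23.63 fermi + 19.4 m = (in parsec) 6.287e-16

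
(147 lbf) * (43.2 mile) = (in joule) 4.546e+07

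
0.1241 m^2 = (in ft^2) 1.336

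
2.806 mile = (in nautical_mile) 2.438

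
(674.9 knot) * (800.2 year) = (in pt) 2.484e+16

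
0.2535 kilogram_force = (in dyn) 2.486e+05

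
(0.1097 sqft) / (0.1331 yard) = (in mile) 5.203e-05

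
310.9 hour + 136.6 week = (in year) 2.655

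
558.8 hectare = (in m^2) 5.588e+06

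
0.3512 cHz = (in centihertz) 0.3512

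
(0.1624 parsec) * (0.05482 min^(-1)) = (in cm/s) 4.579e+14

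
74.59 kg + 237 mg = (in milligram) 7.459e+07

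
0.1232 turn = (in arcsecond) 1.597e+05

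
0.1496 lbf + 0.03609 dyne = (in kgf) 0.06786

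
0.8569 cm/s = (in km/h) 0.03085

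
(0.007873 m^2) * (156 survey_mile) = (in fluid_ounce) 6.684e+07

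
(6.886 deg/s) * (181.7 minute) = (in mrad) 1.31e+06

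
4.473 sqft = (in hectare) 4.156e-05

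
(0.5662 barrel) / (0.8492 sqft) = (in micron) 1.141e+06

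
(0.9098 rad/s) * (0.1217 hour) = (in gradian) 2.538e+04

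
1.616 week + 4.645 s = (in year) 0.03099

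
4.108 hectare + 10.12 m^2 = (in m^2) 4.109e+04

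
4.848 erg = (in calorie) 1.159e-07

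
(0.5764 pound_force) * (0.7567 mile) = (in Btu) 2.959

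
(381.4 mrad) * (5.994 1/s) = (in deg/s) 131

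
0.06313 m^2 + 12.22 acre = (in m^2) 4.945e+04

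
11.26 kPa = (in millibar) 112.6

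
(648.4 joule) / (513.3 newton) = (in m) 1.263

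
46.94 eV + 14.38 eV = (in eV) 61.32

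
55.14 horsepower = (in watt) 4.112e+04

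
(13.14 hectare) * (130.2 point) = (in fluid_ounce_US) 2.041e+08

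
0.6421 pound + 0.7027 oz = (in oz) 10.98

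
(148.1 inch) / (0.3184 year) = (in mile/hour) 8.38e-07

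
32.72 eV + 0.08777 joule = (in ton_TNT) 2.098e-11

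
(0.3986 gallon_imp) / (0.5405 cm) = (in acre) 8.284e-05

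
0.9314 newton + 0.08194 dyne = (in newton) 0.9314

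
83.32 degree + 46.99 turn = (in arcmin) 1.02e+06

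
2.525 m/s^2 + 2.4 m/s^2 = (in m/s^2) 4.925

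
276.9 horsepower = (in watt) 2.065e+05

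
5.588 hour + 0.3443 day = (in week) 0.08245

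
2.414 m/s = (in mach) 0.00709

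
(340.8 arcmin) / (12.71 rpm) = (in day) 8.621e-07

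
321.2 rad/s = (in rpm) 3067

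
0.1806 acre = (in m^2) 730.9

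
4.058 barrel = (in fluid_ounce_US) 2.182e+04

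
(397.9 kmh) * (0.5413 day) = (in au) 3.455e-05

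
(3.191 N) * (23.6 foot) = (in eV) 1.433e+20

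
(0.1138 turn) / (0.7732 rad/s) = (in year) 2.932e-08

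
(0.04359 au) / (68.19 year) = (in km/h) 10.92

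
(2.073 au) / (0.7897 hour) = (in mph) 2.44e+08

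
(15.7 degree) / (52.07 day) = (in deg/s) 3.49e-06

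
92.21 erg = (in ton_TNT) 2.204e-15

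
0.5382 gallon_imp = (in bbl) 0.01539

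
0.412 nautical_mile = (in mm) 7.63e+05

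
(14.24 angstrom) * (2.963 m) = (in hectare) 4.219e-13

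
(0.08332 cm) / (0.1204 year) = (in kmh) 7.9e-10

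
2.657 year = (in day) 969.8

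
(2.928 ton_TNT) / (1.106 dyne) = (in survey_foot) 3.634e+15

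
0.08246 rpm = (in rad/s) 0.008635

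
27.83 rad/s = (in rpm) 265.8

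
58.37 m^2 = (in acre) 0.01442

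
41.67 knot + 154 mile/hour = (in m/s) 90.28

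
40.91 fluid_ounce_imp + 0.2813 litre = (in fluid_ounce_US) 48.82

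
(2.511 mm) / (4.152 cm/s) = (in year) 1.918e-09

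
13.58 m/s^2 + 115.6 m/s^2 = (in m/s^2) 129.2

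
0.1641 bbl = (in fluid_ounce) 882.2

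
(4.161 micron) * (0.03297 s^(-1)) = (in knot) 2.667e-07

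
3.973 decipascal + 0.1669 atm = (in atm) 0.1669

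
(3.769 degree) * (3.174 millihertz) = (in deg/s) 0.01196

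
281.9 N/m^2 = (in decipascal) 2819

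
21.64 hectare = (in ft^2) 2.329e+06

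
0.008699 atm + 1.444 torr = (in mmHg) 8.055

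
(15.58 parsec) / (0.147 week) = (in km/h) 1.947e+13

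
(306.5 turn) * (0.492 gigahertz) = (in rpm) 9.048e+12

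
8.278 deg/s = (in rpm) 1.38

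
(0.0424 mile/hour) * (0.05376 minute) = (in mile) 3.799e-05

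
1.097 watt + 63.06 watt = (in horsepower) 0.08604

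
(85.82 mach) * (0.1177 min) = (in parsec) 6.688e-12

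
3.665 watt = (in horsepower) 0.004915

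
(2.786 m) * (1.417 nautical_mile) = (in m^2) 7311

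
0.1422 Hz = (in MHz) 1.422e-07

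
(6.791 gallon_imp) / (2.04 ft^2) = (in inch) 6.413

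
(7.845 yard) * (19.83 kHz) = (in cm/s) 1.422e+07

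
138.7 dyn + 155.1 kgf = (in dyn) 1.521e+08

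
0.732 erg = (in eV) 4.569e+11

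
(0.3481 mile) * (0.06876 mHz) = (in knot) 0.07488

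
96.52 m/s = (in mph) 215.9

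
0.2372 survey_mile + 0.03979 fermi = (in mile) 0.2372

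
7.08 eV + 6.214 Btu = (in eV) 4.092e+22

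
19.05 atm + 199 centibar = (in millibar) 2.129e+04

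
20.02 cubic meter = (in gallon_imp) 4404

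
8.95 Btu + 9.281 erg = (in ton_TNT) 2.257e-06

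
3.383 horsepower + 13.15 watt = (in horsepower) 3.401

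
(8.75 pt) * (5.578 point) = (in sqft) 6.538e-05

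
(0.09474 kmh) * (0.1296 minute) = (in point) 580.1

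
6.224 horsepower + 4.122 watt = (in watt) 4645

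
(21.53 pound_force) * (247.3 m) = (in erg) 2.368e+11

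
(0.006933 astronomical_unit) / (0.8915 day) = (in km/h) 4.847e+04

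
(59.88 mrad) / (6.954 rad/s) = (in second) 0.008611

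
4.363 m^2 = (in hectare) 0.0004363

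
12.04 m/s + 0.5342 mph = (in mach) 0.03606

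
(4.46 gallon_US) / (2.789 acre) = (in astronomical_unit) 9.999e-18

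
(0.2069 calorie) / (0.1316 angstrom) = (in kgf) 6.708e+09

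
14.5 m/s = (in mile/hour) 32.44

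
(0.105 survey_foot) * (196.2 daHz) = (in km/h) 226.1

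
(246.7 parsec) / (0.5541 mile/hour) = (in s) 3.073e+19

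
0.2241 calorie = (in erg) 9.376e+06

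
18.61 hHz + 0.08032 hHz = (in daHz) 186.9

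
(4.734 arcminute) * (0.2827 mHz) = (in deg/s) 2.231e-05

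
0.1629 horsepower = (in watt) 121.5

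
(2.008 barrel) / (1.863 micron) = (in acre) 42.34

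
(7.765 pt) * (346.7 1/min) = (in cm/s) 1.583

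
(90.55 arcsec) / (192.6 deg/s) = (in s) 0.0001306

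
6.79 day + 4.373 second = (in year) 0.0186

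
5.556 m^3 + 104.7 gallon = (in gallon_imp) 1309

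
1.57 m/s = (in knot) 3.052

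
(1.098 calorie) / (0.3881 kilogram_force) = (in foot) 3.96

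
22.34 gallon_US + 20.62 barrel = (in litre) 3363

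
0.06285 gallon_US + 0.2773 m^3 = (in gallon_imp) 61.05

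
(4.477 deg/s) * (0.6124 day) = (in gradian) 2.632e+05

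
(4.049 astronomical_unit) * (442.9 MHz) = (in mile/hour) 6.001e+20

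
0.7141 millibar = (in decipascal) 714.1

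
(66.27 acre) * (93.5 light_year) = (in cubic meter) 2.372e+23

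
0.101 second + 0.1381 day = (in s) 1.193e+04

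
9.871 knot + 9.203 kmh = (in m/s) 7.634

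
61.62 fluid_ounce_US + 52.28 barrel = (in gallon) 2196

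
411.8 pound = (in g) 1.868e+05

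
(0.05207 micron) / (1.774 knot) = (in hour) 1.585e-11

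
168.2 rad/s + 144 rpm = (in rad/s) 183.3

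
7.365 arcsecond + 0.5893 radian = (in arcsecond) 1.216e+05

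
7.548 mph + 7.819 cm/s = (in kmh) 12.43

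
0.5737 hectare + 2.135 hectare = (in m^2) 2.709e+04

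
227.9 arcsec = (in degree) 0.06331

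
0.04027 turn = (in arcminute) 869.8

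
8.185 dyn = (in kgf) 8.346e-06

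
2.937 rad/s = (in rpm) 28.05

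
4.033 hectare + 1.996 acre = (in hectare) 4.841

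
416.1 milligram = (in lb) 0.0009173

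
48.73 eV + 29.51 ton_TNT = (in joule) 1.235e+11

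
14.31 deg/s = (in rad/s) 0.2498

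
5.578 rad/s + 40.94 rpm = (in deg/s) 565.2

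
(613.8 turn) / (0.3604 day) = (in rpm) 1.183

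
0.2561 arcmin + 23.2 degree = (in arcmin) 1392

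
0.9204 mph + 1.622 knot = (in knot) 2.422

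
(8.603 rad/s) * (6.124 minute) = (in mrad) 3.161e+06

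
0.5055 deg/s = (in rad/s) 0.008823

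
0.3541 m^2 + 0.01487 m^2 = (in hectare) 3.69e-05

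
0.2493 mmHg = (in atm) 0.000328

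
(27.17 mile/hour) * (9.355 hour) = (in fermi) 4.091e+20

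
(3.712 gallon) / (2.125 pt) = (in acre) 0.004632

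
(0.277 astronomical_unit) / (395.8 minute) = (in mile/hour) 3.903e+06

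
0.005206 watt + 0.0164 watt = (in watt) 0.02161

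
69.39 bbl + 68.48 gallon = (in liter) 1.129e+04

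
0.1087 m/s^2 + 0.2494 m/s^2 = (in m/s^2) 0.3581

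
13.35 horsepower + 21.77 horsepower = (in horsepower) 35.12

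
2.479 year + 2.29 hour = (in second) 7.819e+07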